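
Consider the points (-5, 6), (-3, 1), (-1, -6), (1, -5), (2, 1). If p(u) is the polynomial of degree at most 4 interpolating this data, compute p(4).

111/4

Using Newton's divided-difference form:
p[-5,-3] = (1 - 6) / (-3 - (-5)) = -5/2
p[-3,-1] = (-6 - 1) / (-1 - (-3)) = -7/2
p[-1,1] = (-5 - (-6)) / (1 - (-1)) = 1/2
p[1,2] = (1 - (-5)) / (2 - 1) = 6
p[-5,-3,-1] = (-7/2 - (-5/2)) / (-1 - (-5)) = -1/4
p[-3,-1,1] = (1/2 - (-7/2)) / (1 - (-3)) = 1
p[-1,1,2] = (6 - 1/2) / (2 - (-1)) = 11/6
p[-5,-3,-1,1] = (1 - (-1/4)) / (1 - (-5)) = 5/24
p[-3,-1,1,2] = (11/6 - 1) / (2 - (-3)) = 1/6
p[-5,-3,-1,1,2] = (1/6 - 5/24) / (2 - (-5)) = -1/168
p(4) = 6 + (-5/2)·(9) + (-1/4)·(9)·(7) + (5/24)·(9)·(7)·(5) + (-1/168)·(9)·(7)·(5)·(3) = 111/4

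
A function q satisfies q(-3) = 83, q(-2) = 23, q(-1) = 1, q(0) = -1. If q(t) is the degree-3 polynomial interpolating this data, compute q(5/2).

L_0(5/2) = (9/2)·(7/2)·(5/2)/[(-1)·(-2)·(-3)] = -105/16
L_1(5/2) = (11/2)·(7/2)·(5/2)/[(1)·(-1)·(-2)] = 385/16
L_2(5/2) = (11/2)·(9/2)·(5/2)/[(2)·(1)·(-1)] = -495/16
L_3(5/2) = (11/2)·(9/2)·(7/2)/[(3)·(2)·(1)] = 231/16
Sum: 83·(-105/16) + 23·(385/16) + 1·(-495/16) + (-1)·(231/16) = -293/8

-293/8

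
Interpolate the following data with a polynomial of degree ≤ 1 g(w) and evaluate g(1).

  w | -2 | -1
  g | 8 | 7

Evaluate each Lagrange basis at w = 1:
L_0(1) = (2)/[(-1)] = -2
L_1(1) = (3)/[(1)] = 3
Sum: 8·(-2) + 7·(3) = 5

5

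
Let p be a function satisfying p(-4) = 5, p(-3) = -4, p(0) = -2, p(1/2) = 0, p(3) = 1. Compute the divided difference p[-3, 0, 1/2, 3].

-113/315

p[-3,0] = (-2 - (-4)) / (0 - (-3)) = 2/3
p[0,1/2] = (0 - (-2)) / (1/2 - 0) = 4
p[1/2,3] = (1 - 0) / (3 - 1/2) = 2/5
p[-3,0,1/2] = (4 - 2/3) / (1/2 - (-3)) = 20/21
p[0,1/2,3] = (2/5 - 4) / (3 - 0) = -6/5
p[-3,0,1/2,3] = (-6/5 - 20/21) / (3 - (-3)) = -113/315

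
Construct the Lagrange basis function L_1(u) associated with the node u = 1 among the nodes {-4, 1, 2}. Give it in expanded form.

L_1(u) = -(1/5)u^2 - (2/5)u + 8/5

L_1(u) = (u + 4)(u - 2) / [(5)·(-1)]
       = (u^2 + 2u - 8) / (-5)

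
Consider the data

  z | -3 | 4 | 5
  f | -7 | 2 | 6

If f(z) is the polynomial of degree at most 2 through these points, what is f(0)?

Evaluate each Lagrange basis at z = 0:
L_0(0) = (-4)·(-5)/[(-7)·(-8)] = 5/14
L_1(0) = (3)·(-5)/[(7)·(-1)] = 15/7
L_2(0) = (3)·(-4)/[(8)·(1)] = -3/2
Sum: (-7)·(5/14) + 2·(15/7) + 6·(-3/2) = -101/14

-101/14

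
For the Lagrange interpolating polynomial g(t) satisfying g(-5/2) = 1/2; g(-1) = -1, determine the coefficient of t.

The leading coefficient equals the top divided difference g[-5/2,-1].
g[-5/2,-1] = (-1 - 1/2) / (-1 - (-5/2)) = -1

-1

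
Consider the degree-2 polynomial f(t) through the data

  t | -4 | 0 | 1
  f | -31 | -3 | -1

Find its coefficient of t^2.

-1

Build the Lagrange basis polynomials:
L_0(t) = t(t - 1) / [20] = (1/20)t^2 - (1/20)t
L_1(t) = (t + 4)(t - 1) / [-4] = -(1/4)t^2 - (3/4)t + 1
L_2(t) = (t + 4)t / [5] = (1/5)t^2 + (4/5)t
f(t) = (-31)·L_0 + (-3)·L_1 + (-1)·L_2
Only the coefficient of t^2 is needed; take it from each L_i and combine:
(-31)·(1/20) + (-3)·(-1/4) + (-1)·(1/5) = -1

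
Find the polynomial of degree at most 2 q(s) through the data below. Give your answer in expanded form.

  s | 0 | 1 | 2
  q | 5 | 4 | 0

q(s) = -(3/2)s^2 + (1/2)s + 5

Build the Lagrange basis polynomials:
L_0(s) = (s - 1)(s - 2) / [2] = (1/2)s^2 - (3/2)s + 1
L_1(s) = s(s - 2) / [-1] = -s^2 + 2s
L_2(s) = s(s - 1) / [2] = (1/2)s^2 - (1/2)s
q(s) = 5·L_0 + 4·L_1 + 0·L_2
  5·L_0(s) = (5/2)s^2 - (15/2)s + 5
  4·L_1(s) = -4s^2 + 8s
  0·L_2(s) = 0
Adding term by term: -(3/2)s^2 + (1/2)s + 5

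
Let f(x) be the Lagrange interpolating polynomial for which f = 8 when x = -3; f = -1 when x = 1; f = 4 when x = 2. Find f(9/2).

L_0(9/2) = (7/2)·(5/2)/[(-4)·(-5)] = 7/16
L_1(9/2) = (15/2)·(5/2)/[(4)·(-1)] = -75/16
L_2(9/2) = (15/2)·(7/2)/[(5)·(1)] = 21/4
Sum: 8·(7/16) + (-1)·(-75/16) + 4·(21/4) = 467/16

467/16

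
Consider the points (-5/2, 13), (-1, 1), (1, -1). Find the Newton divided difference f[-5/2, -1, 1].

f[-5/2,-1] = (1 - 13) / (-1 - (-5/2)) = -8
f[-1,1] = (-1 - 1) / (1 - (-1)) = -1
f[-5/2,-1,1] = (-1 - (-8)) / (1 - (-5/2)) = 2

2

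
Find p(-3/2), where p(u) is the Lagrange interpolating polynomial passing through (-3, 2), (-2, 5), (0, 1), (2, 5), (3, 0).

309/80

L_0(-3/2) = (1/2)·(-3/2)·(-7/2)·(-9/2)/[(-1)·(-3)·(-5)·(-6)] = -21/160
L_1(-3/2) = (3/2)·(-3/2)·(-7/2)·(-9/2)/[(1)·(-2)·(-4)·(-5)] = 567/640
L_2(-3/2) = (3/2)·(1/2)·(-7/2)·(-9/2)/[(3)·(2)·(-2)·(-3)] = 21/64
L_3(-3/2) = (3/2)·(1/2)·(-3/2)·(-9/2)/[(5)·(4)·(2)·(-1)] = -81/640
L_4(-3/2) = (3/2)·(1/2)·(-3/2)·(-7/2)/[(6)·(5)·(3)·(1)] = 7/160
Sum: 2·(-21/160) + 5·(567/640) + 1·(21/64) + 5·(-81/640) + 0 = 309/80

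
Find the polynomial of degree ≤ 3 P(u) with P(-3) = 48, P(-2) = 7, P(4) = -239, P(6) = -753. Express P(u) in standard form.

Newton's divided differences:
P[-3,-2] = (7 - 48) / (-2 - (-3)) = -41
P[-2,4] = (-239 - 7) / (4 - (-2)) = -41
P[4,6] = (-753 - (-239)) / (6 - 4) = -257
P[-3,-2,4] = (-41 - (-41)) / (4 - (-3)) = 0
P[-2,4,6] = (-257 - (-41)) / (6 - (-2)) = -27
P[-3,-2,4,6] = (-27 - 0) / (6 - (-3)) = -3
P(u) = 48 + (-41)·(u + 3) + (-3)·(u + 3)(u + 2)(u - 4)
Expanding: P(u) = -3u^3 - 3u^2 + u - 3

P(u) = -3u^3 - 3u^2 + u - 3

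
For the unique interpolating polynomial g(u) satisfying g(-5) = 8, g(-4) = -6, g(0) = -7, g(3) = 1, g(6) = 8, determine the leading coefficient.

1/45

L_0(u) = (u + 4)u(u - 3)(u - 6) / [440] = (1/440)u^4 - (1/88)u^3 - (9/220)u^2 + (9/55)u
L_1(u) = (u + 5)u(u - 3)(u - 6) / [-280] = -(1/280)u^4 + (1/70)u^3 + (27/280)u^2 - (9/28)u
L_2(u) = (u + 5)(u + 4)(u - 3)(u - 6) / [360] = (1/360)u^4 - (43/360)u^2 - (1/20)u + 1
L_3(u) = (u + 5)(u + 4)u(u - 6) / [-504] = -(1/504)u^4 - (1/168)u^3 + (17/252)u^2 + (5/21)u
L_4(u) = (u + 5)(u + 4)u(u - 3) / [1980] = (1/1980)u^4 + (1/330)u^3 - (7/1980)u^2 - (1/33)u
g(u) = 8·L_0 + (-6)·L_1 + (-7)·L_2 + 1·L_3 + 8·L_4
Only the coefficient of u^4 is needed; take it from each L_i and combine:
8·(1/440) + (-6)·(-1/280) + (-7)·(1/360) + 1·(-1/504) + 8·(1/1980) = 1/45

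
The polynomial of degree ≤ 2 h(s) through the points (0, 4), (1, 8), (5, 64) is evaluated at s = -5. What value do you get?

L_0(-5) = (-6)·(-10)/[(-1)·(-5)] = 12
L_1(-5) = (-5)·(-10)/[(1)·(-4)] = -25/2
L_2(-5) = (-5)·(-6)/[(5)·(4)] = 3/2
Sum: 4·(12) + 8·(-25/2) + 64·(3/2) = 44

44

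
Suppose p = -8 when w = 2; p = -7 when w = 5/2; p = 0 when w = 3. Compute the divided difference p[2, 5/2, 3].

12

p[2,5/2] = (-7 - (-8)) / (5/2 - 2) = 2
p[5/2,3] = (0 - (-7)) / (3 - 5/2) = 14
p[2,5/2,3] = (14 - 2) / (3 - 2) = 12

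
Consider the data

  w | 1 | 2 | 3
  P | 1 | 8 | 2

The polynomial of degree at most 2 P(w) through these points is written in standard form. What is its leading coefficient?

Build the Lagrange basis polynomials:
L_0(w) = (w - 2)(w - 3) / [2] = (1/2)w^2 - (5/2)w + 3
L_1(w) = (w - 1)(w - 3) / [-1] = -w^2 + 4w - 3
L_2(w) = (w - 1)(w - 2) / [2] = (1/2)w^2 - (3/2)w + 1
P(w) = 1·L_0 + 8·L_1 + 2·L_2
Only the coefficient of w^2 is needed; take it from each L_i and combine:
1·(1/2) + 8·(-1) + 2·(1/2) = -13/2

-13/2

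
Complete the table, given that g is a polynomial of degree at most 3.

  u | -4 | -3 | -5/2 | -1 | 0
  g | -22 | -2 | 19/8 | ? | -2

The 4 known values determine g uniquely (degree ≤ 3).
Evaluate each Lagrange basis at u = -1:
L_0(-1) = (2)·(3/2)·(-1)/[(-1)·(-3/2)·(-4)] = 1/2
L_1(-1) = (3)·(3/2)·(-1)/[(1)·(-1/2)·(-3)] = -3
L_2(-1) = (3)·(2)·(-1)/[(3/2)·(1/2)·(-5/2)] = 16/5
L_3(-1) = (3)·(2)·(3/2)/[(4)·(3)·(5/2)] = 3/10
Sum: (-22)·(1/2) + (-2)·(-3) + 19/8·(16/5) + (-2)·(3/10) = 2

2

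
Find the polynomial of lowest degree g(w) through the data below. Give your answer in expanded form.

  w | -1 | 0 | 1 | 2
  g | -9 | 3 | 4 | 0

g(w) = w^3 - (11/2)w^2 + (11/2)w + 3

Newton's divided differences:
g[-1,0] = (3 - (-9)) / (0 - (-1)) = 12
g[0,1] = (4 - 3) / (1 - 0) = 1
g[1,2] = (0 - 4) / (2 - 1) = -4
g[-1,0,1] = (1 - 12) / (1 - (-1)) = -11/2
g[0,1,2] = (-4 - 1) / (2 - 0) = -5/2
g[-1,0,1,2] = (-5/2 - (-11/2)) / (2 - (-1)) = 1
g(w) = -9 + 12·(w + 1) + (-11/2)·(w + 1)w + 1·(w + 1)w(w - 1)
Expanding: g(w) = w^3 - (11/2)w^2 + (11/2)w + 3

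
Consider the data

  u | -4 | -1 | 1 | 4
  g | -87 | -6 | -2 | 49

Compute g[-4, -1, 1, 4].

1

g[-4,-1] = (-6 - (-87)) / (-1 - (-4)) = 27
g[-1,1] = (-2 - (-6)) / (1 - (-1)) = 2
g[1,4] = (49 - (-2)) / (4 - 1) = 17
g[-4,-1,1] = (2 - 27) / (1 - (-4)) = -5
g[-1,1,4] = (17 - 2) / (4 - (-1)) = 3
g[-4,-1,1,4] = (3 - (-5)) / (4 - (-4)) = 1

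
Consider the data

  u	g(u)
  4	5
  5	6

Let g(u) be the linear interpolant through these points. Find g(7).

8

L_0(7) = (2)/[(-1)] = -2
L_1(7) = (3)/[(1)] = 3
Sum: 5·(-2) + 6·(3) = 8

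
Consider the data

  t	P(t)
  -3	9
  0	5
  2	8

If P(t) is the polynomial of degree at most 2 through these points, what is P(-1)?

Evaluate each Lagrange basis at t = -1:
L_0(-1) = (-1)·(-3)/[(-3)·(-5)] = 1/5
L_1(-1) = (2)·(-3)/[(3)·(-2)] = 1
L_2(-1) = (2)·(-1)/[(5)·(2)] = -1/5
Sum: 9·(1/5) + 5·(1) + 8·(-1/5) = 26/5

26/5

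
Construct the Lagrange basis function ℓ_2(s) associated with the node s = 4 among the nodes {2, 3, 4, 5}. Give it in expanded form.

ℓ_2(s) = -(1/2)s^3 + 5s^2 - (31/2)s + 15

ℓ_2(s) = (s - 2)(s - 3)(s - 5) / [(2)·(1)·(-1)]
       = (s^3 - 10s^2 + 31s - 30) / (-2)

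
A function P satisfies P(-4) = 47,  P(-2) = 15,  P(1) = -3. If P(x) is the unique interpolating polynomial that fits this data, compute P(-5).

Evaluate each Lagrange basis at x = -5:
L_0(-5) = (-3)·(-6)/[(-2)·(-5)] = 9/5
L_1(-5) = (-1)·(-6)/[(2)·(-3)] = -1
L_2(-5) = (-1)·(-3)/[(5)·(3)] = 1/5
Sum: 47·(9/5) + 15·(-1) + (-3)·(1/5) = 69

69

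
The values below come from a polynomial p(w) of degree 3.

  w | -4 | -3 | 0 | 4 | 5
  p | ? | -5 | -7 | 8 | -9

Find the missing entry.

The 4 known values determine p uniquely (degree ≤ 3).
Evaluate each Lagrange basis at w = -4:
L_0(-4) = (-4)·(-8)·(-9)/[(-3)·(-7)·(-8)] = 12/7
L_1(-4) = (-1)·(-8)·(-9)/[(3)·(-4)·(-5)] = -6/5
L_2(-4) = (-1)·(-4)·(-9)/[(7)·(4)·(-1)] = 9/7
L_3(-4) = (-1)·(-4)·(-8)/[(8)·(5)·(1)] = -4/5
Sum: (-5)·(12/7) + (-7)·(-6/5) + 8·(9/7) + (-9)·(-4/5) = 606/35

606/35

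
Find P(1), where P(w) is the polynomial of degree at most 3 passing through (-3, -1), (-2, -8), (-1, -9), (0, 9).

L_0(1) = (3)·(2)·(1)/[(-1)·(-2)·(-3)] = -1
L_1(1) = (4)·(2)·(1)/[(1)·(-1)·(-2)] = 4
L_2(1) = (4)·(3)·(1)/[(2)·(1)·(-1)] = -6
L_3(1) = (4)·(3)·(2)/[(3)·(2)·(1)] = 4
Sum: (-1)·(-1) + (-8)·(4) + (-9)·(-6) + 9·(4) = 59

59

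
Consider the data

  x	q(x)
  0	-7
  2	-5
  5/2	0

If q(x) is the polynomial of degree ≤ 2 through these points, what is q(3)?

34/5

Evaluate each Lagrange basis at x = 3:
L_0(3) = (1)·(1/2)/[(-2)·(-5/2)] = 1/10
L_1(3) = (3)·(1/2)/[(2)·(-1/2)] = -3/2
L_2(3) = (3)·(1)/[(5/2)·(1/2)] = 12/5
Sum: (-7)·(1/10) + (-5)·(-3/2) + 0 = 34/5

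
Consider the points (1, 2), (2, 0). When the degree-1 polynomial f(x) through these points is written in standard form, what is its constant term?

4

L_0(x) = (x - 2) / [-1] = -x + 2
L_1(x) = (x - 1) / [1] = x - 1
f(x) = 2·L_0 + 0·L_1
Only the constant term is needed; take it from each L_i and combine:
2·(2) + 0·(-1) = 4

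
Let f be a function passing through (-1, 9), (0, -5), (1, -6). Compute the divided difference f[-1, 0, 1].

f[-1,0] = (-5 - 9) / (0 - (-1)) = -14
f[0,1] = (-6 - (-5)) / (1 - 0) = -1
f[-1,0,1] = (-1 - (-14)) / (1 - (-1)) = 13/2

13/2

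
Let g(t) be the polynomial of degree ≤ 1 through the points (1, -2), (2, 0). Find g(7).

10

L_0(7) = (5)/[(-1)] = -5
L_1(7) = (6)/[(1)] = 6
Sum: (-2)·(-5) + 0 = 10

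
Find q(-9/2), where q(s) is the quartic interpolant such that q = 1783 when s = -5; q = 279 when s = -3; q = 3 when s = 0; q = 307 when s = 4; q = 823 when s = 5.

Evaluate each Lagrange basis at s = -9/2:
L_0(-9/2) = (-3/2)·(-9/2)·(-17/2)·(-19/2)/[(-2)·(-5)·(-9)·(-10)] = 969/1600
L_1(-9/2) = (1/2)·(-9/2)·(-17/2)·(-19/2)/[(2)·(-3)·(-7)·(-8)] = 969/1792
L_2(-9/2) = (1/2)·(-3/2)·(-17/2)·(-19/2)/[(5)·(3)·(-4)·(-5)] = -323/1600
L_3(-9/2) = (1/2)·(-3/2)·(-9/2)·(-19/2)/[(9)·(7)·(4)·(-1)] = 57/448
L_4(-9/2) = (1/2)·(-3/2)·(-9/2)·(-17/2)/[(10)·(8)·(5)·(1)] = -459/6400
Sum: 1783·(969/1600) + 279·(969/1792) + 3·(-323/1600) + 307·(57/448) + 823·(-459/6400) = 9681/8

9681/8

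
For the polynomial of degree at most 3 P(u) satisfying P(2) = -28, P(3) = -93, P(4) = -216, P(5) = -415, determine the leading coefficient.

Build the Lagrange basis polynomials:
L_0(u) = (u - 3)(u - 4)(u - 5) / [-6] = -(1/6)u^3 + 2u^2 - (47/6)u + 10
L_1(u) = (u - 2)(u - 4)(u - 5) / [2] = (1/2)u^3 - (11/2)u^2 + 19u - 20
L_2(u) = (u - 2)(u - 3)(u - 5) / [-2] = -(1/2)u^3 + 5u^2 - (31/2)u + 15
L_3(u) = (u - 2)(u - 3)(u - 4) / [6] = (1/6)u^3 - (3/2)u^2 + (13/3)u - 4
P(u) = (-28)·L_0 + (-93)·L_1 + (-216)·L_2 + (-415)·L_3
Only the coefficient of u^3 is needed; take it from each L_i and combine:
(-28)·(-1/6) + (-93)·(1/2) + (-216)·(-1/2) + (-415)·(1/6) = -3

-3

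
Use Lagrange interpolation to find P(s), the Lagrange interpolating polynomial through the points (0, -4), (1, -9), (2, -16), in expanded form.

P(s) = -s^2 - 4s - 4

Build the Lagrange basis polynomials:
L_0(s) = (s - 1)(s - 2) / [2] = (1/2)s^2 - (3/2)s + 1
L_1(s) = s(s - 2) / [-1] = -s^2 + 2s
L_2(s) = s(s - 1) / [2] = (1/2)s^2 - (1/2)s
P(s) = (-4)·L_0 + (-9)·L_1 + (-16)·L_2
  (-4)·L_0(s) = -2s^2 + 6s - 4
  (-9)·L_1(s) = 9s^2 - 18s
  (-16)·L_2(s) = -8s^2 + 8s
Adding term by term: -s^2 - 4s - 4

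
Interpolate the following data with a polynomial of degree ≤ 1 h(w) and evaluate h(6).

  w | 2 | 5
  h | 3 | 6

7

L_0(6) = (1)/[(-3)] = -1/3
L_1(6) = (4)/[(3)] = 4/3
Sum: 3·(-1/3) + 6·(4/3) = 7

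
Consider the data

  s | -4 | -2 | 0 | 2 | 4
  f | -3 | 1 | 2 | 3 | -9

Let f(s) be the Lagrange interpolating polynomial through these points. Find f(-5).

L_0(-5) = (-3)·(-5)·(-7)·(-9)/[(-2)·(-4)·(-6)·(-8)] = 315/128
L_1(-5) = (-1)·(-5)·(-7)·(-9)/[(2)·(-2)·(-4)·(-6)] = -105/32
L_2(-5) = (-1)·(-3)·(-7)·(-9)/[(4)·(2)·(-2)·(-4)] = 189/64
L_3(-5) = (-1)·(-3)·(-5)·(-9)/[(6)·(4)·(2)·(-2)] = -45/32
L_4(-5) = (-1)·(-3)·(-5)·(-7)/[(8)·(6)·(4)·(2)] = 35/128
Sum: (-3)·(315/128) + 1·(-105/32) + 2·(189/64) + 3·(-45/32) + (-9)·(35/128) = -183/16

-183/16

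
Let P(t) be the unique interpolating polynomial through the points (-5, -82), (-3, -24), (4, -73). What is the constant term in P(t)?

L_0(t) = (t + 3)(t - 4) / [18] = (1/18)t^2 - (1/18)t - 2/3
L_1(t) = (t + 5)(t - 4) / [-14] = -(1/14)t^2 - (1/14)t + 10/7
L_2(t) = (t + 5)(t + 3) / [63] = (1/63)t^2 + (8/63)t + 5/21
P(t) = (-82)·L_0 + (-24)·L_1 + (-73)·L_2
Only the constant term is needed; take it from each L_i and combine:
(-82)·(-2/3) + (-24)·(10/7) + (-73)·(5/21) = 3

3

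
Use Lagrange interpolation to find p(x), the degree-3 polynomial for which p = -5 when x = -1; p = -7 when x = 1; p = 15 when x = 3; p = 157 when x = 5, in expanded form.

Build the Lagrange basis polynomials:
L_0(x) = (x - 1)(x - 3)(x - 5) / [-48] = -(1/48)x^3 + (3/16)x^2 - (23/48)x + 5/16
L_1(x) = (x + 1)(x - 3)(x - 5) / [16] = (1/16)x^3 - (7/16)x^2 + (7/16)x + 15/16
L_2(x) = (x + 1)(x - 1)(x - 5) / [-16] = -(1/16)x^3 + (5/16)x^2 + (1/16)x - 5/16
L_3(x) = (x + 1)(x - 1)(x - 3) / [48] = (1/48)x^3 - (1/16)x^2 - (1/48)x + 1/16
p(x) = (-5)·L_0 + (-7)·L_1 + 15·L_2 + 157·L_3
  (-5)·L_0(x) = (5/48)x^3 - (15/16)x^2 + (115/48)x - 25/16
  (-7)·L_1(x) = -(7/16)x^3 + (49/16)x^2 - (49/16)x - 105/16
  15·L_2(x) = -(15/16)x^3 + (75/16)x^2 + (15/16)x - 75/16
  157·L_3(x) = (157/48)x^3 - (157/16)x^2 - (157/48)x + 157/16
Adding term by term: 2x^3 - 3x^2 - 3x - 3

p(x) = 2x^3 - 3x^2 - 3x - 3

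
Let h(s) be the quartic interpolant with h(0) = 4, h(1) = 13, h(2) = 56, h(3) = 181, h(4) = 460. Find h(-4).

Evaluate each Lagrange basis at s = -4:
L_0(-4) = (-5)·(-6)·(-7)·(-8)/[(-1)·(-2)·(-3)·(-4)] = 70
L_1(-4) = (-4)·(-6)·(-7)·(-8)/[(1)·(-1)·(-2)·(-3)] = -224
L_2(-4) = (-4)·(-5)·(-7)·(-8)/[(2)·(1)·(-1)·(-2)] = 280
L_3(-4) = (-4)·(-5)·(-6)·(-8)/[(3)·(2)·(1)·(-1)] = -160
L_4(-4) = (-4)·(-5)·(-6)·(-7)/[(4)·(3)·(2)·(1)] = 35
Sum: 4·(70) + 13·(-224) + 56·(280) + 181·(-160) + 460·(35) = 188

188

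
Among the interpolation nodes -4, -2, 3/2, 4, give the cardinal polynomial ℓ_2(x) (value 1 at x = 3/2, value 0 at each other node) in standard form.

ℓ_2(x) = -(8/385)x^3 - (16/385)x^2 + (128/385)x + 256/385

ℓ_2(x) = (x + 4)(x + 2)(x - 4) / [(11/2)·(7/2)·(-5/2)]
       = (x^3 + 2x^2 - 16x - 32) / (-385/8)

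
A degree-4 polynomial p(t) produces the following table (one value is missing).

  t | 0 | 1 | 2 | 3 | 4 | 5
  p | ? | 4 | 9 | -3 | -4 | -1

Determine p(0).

The 5 known values determine p uniquely (degree ≤ 4).
Evaluate each Lagrange basis at t = 0:
L_0(0) = (-2)·(-3)·(-4)·(-5)/[(-1)·(-2)·(-3)·(-4)] = 5
L_1(0) = (-1)·(-3)·(-4)·(-5)/[(1)·(-1)·(-2)·(-3)] = -10
L_2(0) = (-1)·(-2)·(-4)·(-5)/[(2)·(1)·(-1)·(-2)] = 10
L_3(0) = (-1)·(-2)·(-3)·(-5)/[(3)·(2)·(1)·(-1)] = -5
L_4(0) = (-1)·(-2)·(-3)·(-4)/[(4)·(3)·(2)·(1)] = 1
Sum: 4·(5) + 9·(-10) + (-3)·(10) + (-4)·(-5) + (-1)·(1) = -81

-81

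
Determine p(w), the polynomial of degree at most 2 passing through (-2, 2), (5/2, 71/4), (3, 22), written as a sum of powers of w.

Newton's divided differences:
p[-2,5/2] = (71/4 - 2) / (5/2 - (-2)) = 7/2
p[5/2,3] = (22 - 71/4) / (3 - 5/2) = 17/2
p[-2,5/2,3] = (17/2 - 7/2) / (3 - (-2)) = 1
p(w) = 2 + (7/2)·(w + 2) + 1·(w + 2)(w - 5/2)
Expanding: p(w) = w^2 + 3w + 4

p(w) = w^2 + 3w + 4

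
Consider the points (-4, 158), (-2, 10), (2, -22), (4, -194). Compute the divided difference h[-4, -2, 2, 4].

-3

h[-4,-2] = (10 - 158) / (-2 - (-4)) = -74
h[-2,2] = (-22 - 10) / (2 - (-2)) = -8
h[2,4] = (-194 - (-22)) / (4 - 2) = -86
h[-4,-2,2] = (-8 - (-74)) / (2 - (-4)) = 11
h[-2,2,4] = (-86 - (-8)) / (4 - (-2)) = -13
h[-4,-2,2,4] = (-13 - 11) / (4 - (-4)) = -3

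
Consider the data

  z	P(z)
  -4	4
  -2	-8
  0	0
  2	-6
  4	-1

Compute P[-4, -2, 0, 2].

-17/24

P[-4,-2] = (-8 - 4) / (-2 - (-4)) = -6
P[-2,0] = (0 - (-8)) / (0 - (-2)) = 4
P[0,2] = (-6 - 0) / (2 - 0) = -3
P[-4,-2,0] = (4 - (-6)) / (0 - (-4)) = 5/2
P[-2,0,2] = (-3 - 4) / (2 - (-2)) = -7/4
P[-4,-2,0,2] = (-7/4 - 5/2) / (2 - (-4)) = -17/24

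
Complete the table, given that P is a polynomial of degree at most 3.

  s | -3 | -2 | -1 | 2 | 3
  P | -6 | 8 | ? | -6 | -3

The 4 known values determine P uniquely (degree ≤ 3).
Evaluate each Lagrange basis at s = -1:
L_0(-1) = (1)·(-3)·(-4)/[(-1)·(-5)·(-6)] = -2/5
L_1(-1) = (2)·(-3)·(-4)/[(1)·(-4)·(-5)] = 6/5
L_2(-1) = (2)·(1)·(-4)/[(5)·(4)·(-1)] = 2/5
L_3(-1) = (2)·(1)·(-3)/[(6)·(5)·(1)] = -1/5
Sum: (-6)·(-2/5) + 8·(6/5) + (-6)·(2/5) + (-3)·(-1/5) = 51/5

51/5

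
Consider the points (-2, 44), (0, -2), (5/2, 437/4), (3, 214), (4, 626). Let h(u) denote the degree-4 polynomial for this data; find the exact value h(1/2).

Evaluate each Lagrange basis at u = 1/2:
L_0(1/2) = (1/2)·(-2)·(-5/2)·(-7/2)/[(-2)·(-9/2)·(-5)·(-6)] = -7/216
L_1(1/2) = (5/2)·(-2)·(-5/2)·(-7/2)/[(2)·(-5/2)·(-3)·(-4)] = 35/48
L_2(1/2) = (5/2)·(1/2)·(-5/2)·(-7/2)/[(9/2)·(5/2)·(-1/2)·(-3/2)] = 35/27
L_3(1/2) = (5/2)·(1/2)·(-2)·(-7/2)/[(5)·(3)·(1/2)·(-1)] = -7/6
L_4(1/2) = (5/2)·(1/2)·(-2)·(-5/2)/[(6)·(4)·(3/2)·(1)] = 25/144
Sum: 44·(-7/216) + (-2)·(35/48) + 437/4·(35/27) + 214·(-7/6) + 626·(25/144) = -9/4

-9/4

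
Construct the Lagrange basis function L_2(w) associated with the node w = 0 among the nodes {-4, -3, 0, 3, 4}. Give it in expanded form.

L_2(w) = (w + 4)(w + 3)(w - 3)(w - 4) / [(4)·(3)·(-3)·(-4)]
       = (w^4 - 25w^2 + 144) / (144)

L_2(w) = (1/144)w^4 - (25/144)w^2 + 1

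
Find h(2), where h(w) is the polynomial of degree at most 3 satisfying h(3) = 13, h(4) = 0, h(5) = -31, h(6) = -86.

14

Using Newton's divided-difference form:
h[3,4] = (0 - 13) / (4 - 3) = -13
h[4,5] = (-31 - 0) / (5 - 4) = -31
h[5,6] = (-86 - (-31)) / (6 - 5) = -55
h[3,4,5] = (-31 - (-13)) / (5 - 3) = -9
h[4,5,6] = (-55 - (-31)) / (6 - 4) = -12
h[3,4,5,6] = (-12 - (-9)) / (6 - 3) = -1
h(2) = 13 + (-13)·(-1) + (-9)·(-1)·(-2) + (-1)·(-1)·(-2)·(-3) = 14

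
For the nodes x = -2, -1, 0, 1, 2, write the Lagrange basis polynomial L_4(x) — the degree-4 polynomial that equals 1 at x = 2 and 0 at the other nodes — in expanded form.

L_4(x) = (x + 2)(x + 1)x(x - 1) / [(4)·(3)·(2)·(1)]
       = (x^4 + 2x^3 - x^2 - 2x) / (24)

L_4(x) = (1/24)x^4 + (1/12)x^3 - (1/24)x^2 - (1/12)x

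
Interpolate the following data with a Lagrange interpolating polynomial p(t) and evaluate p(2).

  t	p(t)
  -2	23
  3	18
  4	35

Evaluate each Lagrange basis at t = 2:
L_0(2) = (-1)·(-2)/[(-5)·(-6)] = 1/15
L_1(2) = (4)·(-2)/[(5)·(-1)] = 8/5
L_2(2) = (4)·(-1)/[(6)·(1)] = -2/3
Sum: 23·(1/15) + 18·(8/5) + 35·(-2/3) = 7

7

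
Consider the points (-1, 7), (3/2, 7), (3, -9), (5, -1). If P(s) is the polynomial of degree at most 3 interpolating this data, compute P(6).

L_0(6) = (9/2)·(3)·(1)/[(-5/2)·(-4)·(-6)] = -9/40
L_1(6) = (7)·(3)·(1)/[(5/2)·(-3/2)·(-7/2)] = 8/5
L_2(6) = (7)·(9/2)·(1)/[(4)·(3/2)·(-2)] = -21/8
L_3(6) = (7)·(9/2)·(3)/[(6)·(7/2)·(2)] = 9/4
Sum: 7·(-9/40) + 7·(8/5) + (-9)·(-21/8) + (-1)·(9/4) = 31

31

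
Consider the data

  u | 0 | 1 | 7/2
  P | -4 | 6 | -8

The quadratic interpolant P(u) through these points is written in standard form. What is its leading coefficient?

The leading coefficient equals the top divided difference P[0,1,7/2].
P[0,1] = (6 - (-4)) / (1 - 0) = 10
P[1,7/2] = (-8 - 6) / (7/2 - 1) = -28/5
P[0,1,7/2] = (-28/5 - 10) / (7/2 - 0) = -156/35

-156/35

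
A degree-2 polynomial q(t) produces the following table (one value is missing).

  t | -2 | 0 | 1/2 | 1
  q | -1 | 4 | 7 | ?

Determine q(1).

107/10

The 3 known values determine q uniquely (degree ≤ 2).
L_0(1) = (1)·(1/2)/[(-2)·(-5/2)] = 1/10
L_1(1) = (3)·(1/2)/[(2)·(-1/2)] = -3/2
L_2(1) = (3)·(1)/[(5/2)·(1/2)] = 12/5
Sum: (-1)·(1/10) + 4·(-3/2) + 7·(12/5) = 107/10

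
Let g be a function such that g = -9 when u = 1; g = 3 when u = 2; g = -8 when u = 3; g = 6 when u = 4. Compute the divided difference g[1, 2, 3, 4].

8

g[1,2] = (3 - (-9)) / (2 - 1) = 12
g[2,3] = (-8 - 3) / (3 - 2) = -11
g[3,4] = (6 - (-8)) / (4 - 3) = 14
g[1,2,3] = (-11 - 12) / (3 - 1) = -23/2
g[2,3,4] = (14 - (-11)) / (4 - 2) = 25/2
g[1,2,3,4] = (25/2 - (-23/2)) / (4 - 1) = 8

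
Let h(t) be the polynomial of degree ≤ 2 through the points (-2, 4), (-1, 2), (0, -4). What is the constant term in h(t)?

Build the Lagrange basis polynomials:
L_0(t) = (t + 1)t / [2] = (1/2)t^2 + (1/2)t
L_1(t) = (t + 2)t / [-1] = -t^2 - 2t
L_2(t) = (t + 2)(t + 1) / [2] = (1/2)t^2 + (3/2)t + 1
h(t) = 4·L_0 + 2·L_1 + (-4)·L_2
Only the constant term is needed; take it from each L_i and combine:
4·(0) + 2·(0) + (-4)·(1) = -4

-4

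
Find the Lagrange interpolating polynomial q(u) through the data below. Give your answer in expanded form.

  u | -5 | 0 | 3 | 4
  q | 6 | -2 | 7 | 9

Build the Lagrange basis polynomials:
L_0(u) = u(u - 3)(u - 4) / [-360] = -(1/360)u^3 + (7/360)u^2 - (1/30)u
L_1(u) = (u + 5)(u - 3)(u - 4) / [60] = (1/60)u^3 - (1/30)u^2 - (23/60)u + 1
L_2(u) = (u + 5)u(u - 4) / [-24] = -(1/24)u^3 - (1/24)u^2 + (5/6)u
L_3(u) = (u + 5)u(u - 3) / [36] = (1/36)u^3 + (1/18)u^2 - (5/12)u
q(u) = 6·L_0 + (-2)·L_1 + 7·L_2 + 9·L_3
  6·L_0(u) = -(1/60)u^3 + (7/60)u^2 - (1/5)u
  (-2)·L_1(u) = -(1/30)u^3 + (1/15)u^2 + (23/30)u - 2
  7·L_2(u) = -(7/24)u^3 - (7/24)u^2 + (35/6)u
  9·L_3(u) = (1/4)u^3 + (1/2)u^2 - (15/4)u
Adding term by term: -(11/120)u^3 + (47/120)u^2 + (53/20)u - 2

q(u) = -(11/120)u^3 + (47/120)u^2 + (53/20)u - 2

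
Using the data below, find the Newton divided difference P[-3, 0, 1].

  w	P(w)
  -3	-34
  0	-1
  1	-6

P[-3,0] = (-1 - (-34)) / (0 - (-3)) = 11
P[0,1] = (-6 - (-1)) / (1 - 0) = -5
P[-3,0,1] = (-5 - 11) / (1 - (-3)) = -4

-4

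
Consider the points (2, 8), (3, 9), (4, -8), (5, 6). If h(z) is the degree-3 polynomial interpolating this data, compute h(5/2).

Using Newton's divided-difference form:
h[2,3] = (9 - 8) / (3 - 2) = 1
h[3,4] = (-8 - 9) / (4 - 3) = -17
h[4,5] = (6 - (-8)) / (5 - 4) = 14
h[2,3,4] = (-17 - 1) / (4 - 2) = -9
h[3,4,5] = (14 - (-17)) / (5 - 3) = 31/2
h[2,3,4,5] = (31/2 - (-9)) / (5 - 2) = 49/6
h(5/2) = 8 + 1·(1/2) + (-9)·(1/2)·(-1/2) + (49/6)·(1/2)·(-1/2)·(-3/2) = 221/16

221/16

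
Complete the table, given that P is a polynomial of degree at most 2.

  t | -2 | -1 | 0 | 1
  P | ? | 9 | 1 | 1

25

The 3 known values determine P uniquely (degree ≤ 2).
Evaluate each Lagrange basis at t = -2:
L_0(-2) = (-2)·(-3)/[(-1)·(-2)] = 3
L_1(-2) = (-1)·(-3)/[(1)·(-1)] = -3
L_2(-2) = (-1)·(-2)/[(2)·(1)] = 1
Sum: 9·(3) + 1·(-3) + 1·(1) = 25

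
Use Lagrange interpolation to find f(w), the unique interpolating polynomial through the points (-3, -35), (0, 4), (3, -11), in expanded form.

f(w) = -3w^2 + 4w + 4

Build the Lagrange basis polynomials:
L_0(w) = w(w - 3) / [18] = (1/18)w^2 - (1/6)w
L_1(w) = (w + 3)(w - 3) / [-9] = -(1/9)w^2 + 1
L_2(w) = (w + 3)w / [18] = (1/18)w^2 + (1/6)w
f(w) = (-35)·L_0 + 4·L_1 + (-11)·L_2
  (-35)·L_0(w) = -(35/18)w^2 + (35/6)w
  4·L_1(w) = -(4/9)w^2 + 4
  (-11)·L_2(w) = -(11/18)w^2 - (11/6)w
Adding term by term: -3w^2 + 4w + 4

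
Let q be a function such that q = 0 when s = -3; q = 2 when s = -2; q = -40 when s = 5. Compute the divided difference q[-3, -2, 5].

-1

q[-3,-2] = (2 - 0) / (-2 - (-3)) = 2
q[-2,5] = (-40 - 2) / (5 - (-2)) = -6
q[-3,-2,5] = (-6 - 2) / (5 - (-3)) = -1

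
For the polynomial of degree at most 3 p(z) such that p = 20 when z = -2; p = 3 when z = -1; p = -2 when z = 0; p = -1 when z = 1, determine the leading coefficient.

-1

Build the Lagrange basis polynomials:
L_0(z) = (z + 1)z(z - 1) / [-6] = -(1/6)z^3 + (1/6)z
L_1(z) = (z + 2)z(z - 1) / [2] = (1/2)z^3 + (1/2)z^2 - z
L_2(z) = (z + 2)(z + 1)(z - 1) / [-2] = -(1/2)z^3 - z^2 + (1/2)z + 1
L_3(z) = (z + 2)(z + 1)z / [6] = (1/6)z^3 + (1/2)z^2 + (1/3)z
p(z) = 20·L_0 + 3·L_1 + (-2)·L_2 + (-1)·L_3
Only the coefficient of z^3 is needed; take it from each L_i and combine:
20·(-1/6) + 3·(1/2) + (-2)·(-1/2) + (-1)·(1/6) = -1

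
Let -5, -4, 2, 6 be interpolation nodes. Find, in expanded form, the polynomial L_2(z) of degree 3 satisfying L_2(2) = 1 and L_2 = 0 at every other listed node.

L_2(z) = (z + 5)(z + 4)(z - 6) / [(7)·(6)·(-4)]
       = (z^3 + 3z^2 - 34z - 120) / (-168)

L_2(z) = -(1/168)z^3 - (1/56)z^2 + (17/84)z + 5/7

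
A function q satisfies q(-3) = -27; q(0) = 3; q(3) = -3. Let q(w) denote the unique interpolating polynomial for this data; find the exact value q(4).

-13

L_0(4) = (4)·(1)/[(-3)·(-6)] = 2/9
L_1(4) = (7)·(1)/[(3)·(-3)] = -7/9
L_2(4) = (7)·(4)/[(6)·(3)] = 14/9
Sum: (-27)·(2/9) + 3·(-7/9) + (-3)·(14/9) = -13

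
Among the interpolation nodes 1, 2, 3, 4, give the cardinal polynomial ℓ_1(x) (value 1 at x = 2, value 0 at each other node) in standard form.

ℓ_1(x) = (1/2)x^3 - 4x^2 + (19/2)x - 6

ℓ_1(x) = (x - 1)(x - 3)(x - 4) / [(1)·(-1)·(-2)]
       = (x^3 - 8x^2 + 19x - 12) / (2)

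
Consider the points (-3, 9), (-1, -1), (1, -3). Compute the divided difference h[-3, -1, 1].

h[-3,-1] = (-1 - 9) / (-1 - (-3)) = -5
h[-1,1] = (-3 - (-1)) / (1 - (-1)) = -1
h[-3,-1,1] = (-1 - (-5)) / (1 - (-3)) = 1

1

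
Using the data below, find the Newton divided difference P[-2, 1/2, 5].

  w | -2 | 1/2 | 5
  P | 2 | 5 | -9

-194/315

P[-2,1/2] = (5 - 2) / (1/2 - (-2)) = 6/5
P[1/2,5] = (-9 - 5) / (5 - 1/2) = -28/9
P[-2,1/2,5] = (-28/9 - 6/5) / (5 - (-2)) = -194/315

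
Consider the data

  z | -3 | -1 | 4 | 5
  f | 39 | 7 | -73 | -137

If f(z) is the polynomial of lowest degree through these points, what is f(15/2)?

-3531/8

Evaluate each Lagrange basis at z = 15/2:
L_0(15/2) = (17/2)·(7/2)·(5/2)/[(-2)·(-7)·(-8)] = -85/128
L_1(15/2) = (21/2)·(7/2)·(5/2)/[(2)·(-5)·(-6)] = 49/32
L_2(15/2) = (21/2)·(17/2)·(5/2)/[(7)·(5)·(-1)] = -51/8
L_3(15/2) = (21/2)·(17/2)·(7/2)/[(8)·(6)·(1)] = 833/128
Sum: 39·(-85/128) + 7·(49/32) + (-73)·(-51/8) + (-137)·(833/128) = -3531/8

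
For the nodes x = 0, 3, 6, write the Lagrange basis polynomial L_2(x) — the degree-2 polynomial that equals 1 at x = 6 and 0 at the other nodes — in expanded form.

L_2(x) = (1/18)x^2 - (1/6)x

L_2(x) = x(x - 3) / [(6)·(3)]
       = (x^2 - 3x) / (18)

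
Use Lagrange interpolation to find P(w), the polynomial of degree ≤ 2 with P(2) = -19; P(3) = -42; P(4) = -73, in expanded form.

Build the Lagrange basis polynomials:
L_0(w) = (w - 3)(w - 4) / [2] = (1/2)w^2 - (7/2)w + 6
L_1(w) = (w - 2)(w - 4) / [-1] = -w^2 + 6w - 8
L_2(w) = (w - 2)(w - 3) / [2] = (1/2)w^2 - (5/2)w + 3
P(w) = (-19)·L_0 + (-42)·L_1 + (-73)·L_2
  (-19)·L_0(w) = -(19/2)w^2 + (133/2)w - 114
  (-42)·L_1(w) = 42w^2 - 252w + 336
  (-73)·L_2(w) = -(73/2)w^2 + (365/2)w - 219
Adding term by term: -4w^2 - 3w + 3

P(w) = -4w^2 - 3w + 3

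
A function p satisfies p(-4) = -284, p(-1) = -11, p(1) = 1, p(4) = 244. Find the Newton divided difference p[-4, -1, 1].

-17

p[-4,-1] = (-11 - (-284)) / (-1 - (-4)) = 91
p[-1,1] = (1 - (-11)) / (1 - (-1)) = 6
p[-4,-1,1] = (6 - 91) / (1 - (-4)) = -17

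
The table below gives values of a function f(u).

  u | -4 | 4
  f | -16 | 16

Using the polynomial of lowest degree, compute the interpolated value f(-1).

Evaluate each Lagrange basis at u = -1:
L_0(-1) = (-5)/[(-8)] = 5/8
L_1(-1) = (3)/[(8)] = 3/8
Sum: (-16)·(5/8) + 16·(3/8) = -4

-4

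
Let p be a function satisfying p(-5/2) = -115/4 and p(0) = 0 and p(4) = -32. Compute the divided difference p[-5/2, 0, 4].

-3

p[-5/2,0] = (0 - (-115/4)) / (0 - (-5/2)) = 23/2
p[0,4] = (-32 - 0) / (4 - 0) = -8
p[-5/2,0,4] = (-8 - 23/2) / (4 - (-5/2)) = -3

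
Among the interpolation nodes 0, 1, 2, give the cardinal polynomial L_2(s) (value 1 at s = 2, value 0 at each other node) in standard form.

L_2(s) = s(s - 1) / [(2)·(1)]
       = (s^2 - s) / (2)

L_2(s) = (1/2)s^2 - (1/2)s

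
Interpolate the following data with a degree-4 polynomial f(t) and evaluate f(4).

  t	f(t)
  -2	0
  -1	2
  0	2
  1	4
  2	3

Using Newton's divided-difference form:
f[-2,-1] = (2 - 0) / (-1 - (-2)) = 2
f[-1,0] = (2 - 2) / (0 - (-1)) = 0
f[0,1] = (4 - 2) / (1 - 0) = 2
f[1,2] = (3 - 4) / (2 - 1) = -1
f[-2,-1,0] = (0 - 2) / (0 - (-2)) = -1
f[-1,0,1] = (2 - 0) / (1 - (-1)) = 1
f[0,1,2] = (-1 - 2) / (2 - 0) = -3/2
f[-2,-1,0,1] = (1 - (-1)) / (1 - (-2)) = 2/3
f[-1,0,1,2] = (-3/2 - 1) / (2 - (-1)) = -5/6
f[-2,-1,0,1,2] = (-5/6 - 2/3) / (2 - (-2)) = -3/8
f(4) = 0 + 2·(6) + (-1)·(6)·(5) + (2/3)·(6)·(5)·(4) + (-3/8)·(6)·(5)·(4)·(3) = -73

-73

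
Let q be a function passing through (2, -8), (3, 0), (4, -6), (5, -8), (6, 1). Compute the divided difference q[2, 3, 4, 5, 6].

q[2,3] = (0 - (-8)) / (3 - 2) = 8
q[3,4] = (-6 - 0) / (4 - 3) = -6
q[4,5] = (-8 - (-6)) / (5 - 4) = -2
q[5,6] = (1 - (-8)) / (6 - 5) = 9
q[2,3,4] = (-6 - 8) / (4 - 2) = -7
q[3,4,5] = (-2 - (-6)) / (5 - 3) = 2
q[4,5,6] = (9 - (-2)) / (6 - 4) = 11/2
q[2,3,4,5] = (2 - (-7)) / (5 - 2) = 3
q[3,4,5,6] = (11/2 - 2) / (6 - 3) = 7/6
q[2,3,4,5,6] = (7/6 - 3) / (6 - 2) = -11/24

-11/24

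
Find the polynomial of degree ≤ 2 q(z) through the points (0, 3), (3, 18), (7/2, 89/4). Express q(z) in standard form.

Build the Lagrange basis polynomials:
L_0(z) = (z - 3)(z - 7/2) / [21/2] = (2/21)z^2 - (13/21)z + 1
L_1(z) = z(z - 7/2) / [-3/2] = -(2/3)z^2 + (7/3)z
L_2(z) = z(z - 3) / [7/4] = (4/7)z^2 - (12/7)z
q(z) = 3·L_0 + 18·L_1 + (89/4)·L_2
  3·L_0(z) = (2/7)z^2 - (13/7)z + 3
  18·L_1(z) = -12z^2 + 42z
  (89/4)·L_2(z) = (89/7)z^2 - (267/7)z
Adding term by term: z^2 + 2z + 3

q(z) = z^2 + 2z + 3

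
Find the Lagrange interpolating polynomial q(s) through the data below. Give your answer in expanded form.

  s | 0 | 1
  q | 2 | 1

q(s) = -s + 2

L_0(s) = (s - 1) / [-1] = -s + 1
L_1(s) = s / [1] = s
q(s) = 2·L_0 + 1·L_1
  2·L_0(s) = -2s + 2
  1·L_1(s) = s
Adding term by term: -s + 2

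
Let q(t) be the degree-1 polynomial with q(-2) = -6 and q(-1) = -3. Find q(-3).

Evaluate each Lagrange basis at t = -3:
L_0(-3) = (-2)/[(-1)] = 2
L_1(-3) = (-1)/[(1)] = -1
Sum: (-6)·(2) + (-3)·(-1) = -9

-9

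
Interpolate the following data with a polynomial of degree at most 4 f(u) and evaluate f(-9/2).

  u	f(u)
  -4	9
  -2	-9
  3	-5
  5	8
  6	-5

531/64

L_0(-9/2) = (-5/2)·(-15/2)·(-19/2)·(-21/2)/[(-2)·(-7)·(-9)·(-10)] = 95/64
L_1(-9/2) = (-1/2)·(-15/2)·(-19/2)·(-21/2)/[(2)·(-5)·(-7)·(-8)] = -171/256
L_2(-9/2) = (-1/2)·(-5/2)·(-19/2)·(-21/2)/[(7)·(5)·(-2)·(-3)] = 19/32
L_3(-9/2) = (-1/2)·(-5/2)·(-15/2)·(-21/2)/[(9)·(7)·(2)·(-1)] = -25/32
L_4(-9/2) = (-1/2)·(-5/2)·(-15/2)·(-19/2)/[(10)·(8)·(3)·(1)] = 95/256
Sum: 9·(95/64) + (-9)·(-171/256) + (-5)·(19/32) + 8·(-25/32) + (-5)·(95/256) = 531/64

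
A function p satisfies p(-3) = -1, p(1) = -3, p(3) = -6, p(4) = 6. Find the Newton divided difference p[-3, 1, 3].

p[-3,1] = (-3 - (-1)) / (1 - (-3)) = -1/2
p[1,3] = (-6 - (-3)) / (3 - 1) = -3/2
p[-3,1,3] = (-3/2 - (-1/2)) / (3 - (-3)) = -1/6

-1/6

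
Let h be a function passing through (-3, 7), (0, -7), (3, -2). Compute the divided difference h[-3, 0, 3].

19/18

h[-3,0] = (-7 - 7) / (0 - (-3)) = -14/3
h[0,3] = (-2 - (-7)) / (3 - 0) = 5/3
h[-3,0,3] = (5/3 - (-14/3)) / (3 - (-3)) = 19/18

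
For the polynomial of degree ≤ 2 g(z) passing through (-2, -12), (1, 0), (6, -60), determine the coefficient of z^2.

-2

Build the Lagrange basis polynomials:
L_0(z) = (z - 1)(z - 6) / [24] = (1/24)z^2 - (7/24)z + 1/4
L_1(z) = (z + 2)(z - 6) / [-15] = -(1/15)z^2 + (4/15)z + 4/5
L_2(z) = (z + 2)(z - 1) / [40] = (1/40)z^2 + (1/40)z - 1/20
g(z) = (-12)·L_0 + 0·L_1 + (-60)·L_2
Only the coefficient of z^2 is needed; take it from each L_i and combine:
(-12)·(1/24) + 0·(-1/15) + (-60)·(1/40) = -2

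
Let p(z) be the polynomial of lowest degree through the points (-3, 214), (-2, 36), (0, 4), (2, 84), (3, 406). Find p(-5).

Evaluate each Lagrange basis at z = -5:
L_0(-5) = (-3)·(-5)·(-7)·(-8)/[(-1)·(-3)·(-5)·(-6)] = 28/3
L_1(-5) = (-2)·(-5)·(-7)·(-8)/[(1)·(-2)·(-4)·(-5)] = -14
L_2(-5) = (-2)·(-3)·(-7)·(-8)/[(3)·(2)·(-2)·(-3)] = 28/3
L_3(-5) = (-2)·(-3)·(-5)·(-8)/[(5)·(4)·(2)·(-1)] = -6
L_4(-5) = (-2)·(-3)·(-5)·(-7)/[(6)·(5)·(3)·(1)] = 7/3
Sum: 214·(28/3) + 36·(-14) + 4·(28/3) + 84·(-6) + 406·(7/3) = 1974

1974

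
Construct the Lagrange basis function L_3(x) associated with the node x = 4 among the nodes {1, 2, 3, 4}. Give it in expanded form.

L_3(x) = (x - 1)(x - 2)(x - 3) / [(3)·(2)·(1)]
       = (x^3 - 6x^2 + 11x - 6) / (6)

L_3(x) = (1/6)x^3 - x^2 + (11/6)x - 1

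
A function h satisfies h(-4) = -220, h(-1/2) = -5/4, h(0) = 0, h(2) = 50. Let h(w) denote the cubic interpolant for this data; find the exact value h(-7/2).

-581/4

L_0(-7/2) = (-3)·(-7/2)·(-11/2)/[(-7/2)·(-4)·(-6)] = 11/16
L_1(-7/2) = (1/2)·(-7/2)·(-11/2)/[(7/2)·(-1/2)·(-5/2)] = 11/5
L_2(-7/2) = (1/2)·(-3)·(-11/2)/[(4)·(1/2)·(-2)] = -33/16
L_3(-7/2) = (1/2)·(-3)·(-7/2)/[(6)·(5/2)·(2)] = 7/40
Sum: (-220)·(11/16) + (-5/4)·(11/5) + 0 + 50·(7/40) = -581/4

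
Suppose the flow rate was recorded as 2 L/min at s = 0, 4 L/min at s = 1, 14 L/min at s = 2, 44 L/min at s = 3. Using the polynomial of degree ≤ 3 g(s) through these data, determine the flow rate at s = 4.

Evaluate each Lagrange basis at s = 4:
L_0(4) = (3)·(2)·(1)/[(-1)·(-2)·(-3)] = -1
L_1(4) = (4)·(2)·(1)/[(1)·(-1)·(-2)] = 4
L_2(4) = (4)·(3)·(1)/[(2)·(1)·(-1)] = -6
L_3(4) = (4)·(3)·(2)/[(3)·(2)·(1)] = 4
Sum: 2·(-1) + 4·(4) + 14·(-6) + 44·(4) = 106

106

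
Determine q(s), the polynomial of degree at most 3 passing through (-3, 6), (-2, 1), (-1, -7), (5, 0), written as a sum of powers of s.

q(s) = (59/168)s^3 + (17/28)s^2 - (1451/168)s - 445/28

L_0(s) = (s + 2)(s + 1)(s - 5) / [-16] = -(1/16)s^3 + (1/8)s^2 + (13/16)s + 5/8
L_1(s) = (s + 3)(s + 1)(s - 5) / [7] = (1/7)s^3 - (1/7)s^2 - (17/7)s - 15/7
L_2(s) = (s + 3)(s + 2)(s - 5) / [-12] = -(1/12)s^3 + (19/12)s + 5/2
L_3(s) = (s + 3)(s + 2)(s + 1) / [336] = (1/336)s^3 + (1/56)s^2 + (11/336)s + 1/56
q(s) = 6·L_0 + 1·L_1 + (-7)·L_2 + 0·L_3
  6·L_0(s) = -(3/8)s^3 + (3/4)s^2 + (39/8)s + 15/4
  1·L_1(s) = (1/7)s^3 - (1/7)s^2 - (17/7)s - 15/7
  (-7)·L_2(s) = (7/12)s^3 - (133/12)s - 35/2
  0·L_3(s) = 0
Adding term by term: (59/168)s^3 + (17/28)s^2 - (1451/168)s - 445/28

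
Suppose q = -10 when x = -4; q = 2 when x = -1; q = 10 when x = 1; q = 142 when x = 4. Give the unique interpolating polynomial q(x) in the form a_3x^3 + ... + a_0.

Newton's divided differences:
q[-4,-1] = (2 - (-10)) / (-1 - (-4)) = 4
q[-1,1] = (10 - 2) / (1 - (-1)) = 4
q[1,4] = (142 - 10) / (4 - 1) = 44
q[-4,-1,1] = (4 - 4) / (1 - (-4)) = 0
q[-1,1,4] = (44 - 4) / (4 - (-1)) = 8
q[-4,-1,1,4] = (8 - 0) / (4 - (-4)) = 1
q(x) = -10 + 4·(x + 4) + 1·(x + 4)(x + 1)(x - 1)
Expanding: q(x) = x^3 + 4x^2 + 3x + 2

q(x) = x^3 + 4x^2 + 3x + 2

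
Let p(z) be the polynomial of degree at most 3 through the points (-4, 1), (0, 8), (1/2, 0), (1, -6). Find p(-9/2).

-213/8

Evaluate each Lagrange basis at z = -9/2:
L_0(-9/2) = (-9/2)·(-5)·(-11/2)/[(-4)·(-9/2)·(-5)] = 11/8
L_1(-9/2) = (-1/2)·(-5)·(-11/2)/[(4)·(-1/2)·(-1)] = -55/8
L_2(-9/2) = (-1/2)·(-9/2)·(-11/2)/[(9/2)·(1/2)·(-1/2)] = 11
L_3(-9/2) = (-1/2)·(-9/2)·(-5)/[(5)·(1)·(1/2)] = -9/2
Sum: 1·(11/8) + 8·(-55/8) + 0 + (-6)·(-9/2) = -213/8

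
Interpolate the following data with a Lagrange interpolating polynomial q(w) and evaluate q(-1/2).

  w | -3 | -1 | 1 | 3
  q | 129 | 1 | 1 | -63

-7/2

Evaluate each Lagrange basis at w = -1/2:
L_0(-1/2) = (1/2)·(-3/2)·(-7/2)/[(-2)·(-4)·(-6)] = -7/128
L_1(-1/2) = (5/2)·(-3/2)·(-7/2)/[(2)·(-2)·(-4)] = 105/128
L_2(-1/2) = (5/2)·(1/2)·(-7/2)/[(4)·(2)·(-2)] = 35/128
L_3(-1/2) = (5/2)·(1/2)·(-3/2)/[(6)·(4)·(2)] = -5/128
Sum: 129·(-7/128) + 1·(105/128) + 1·(35/128) + (-63)·(-5/128) = -7/2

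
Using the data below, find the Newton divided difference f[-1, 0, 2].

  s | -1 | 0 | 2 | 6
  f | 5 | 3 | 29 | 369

5

f[-1,0] = (3 - 5) / (0 - (-1)) = -2
f[0,2] = (29 - 3) / (2 - 0) = 13
f[-1,0,2] = (13 - (-2)) / (2 - (-1)) = 5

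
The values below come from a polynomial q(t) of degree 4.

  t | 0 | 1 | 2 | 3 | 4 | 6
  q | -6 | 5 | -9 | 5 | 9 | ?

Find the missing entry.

-620

The 5 known values determine q uniquely (degree ≤ 4).
Evaluate each Lagrange basis at t = 6:
L_0(6) = (5)·(4)·(3)·(2)/[(-1)·(-2)·(-3)·(-4)] = 5
L_1(6) = (6)·(4)·(3)·(2)/[(1)·(-1)·(-2)·(-3)] = -24
L_2(6) = (6)·(5)·(3)·(2)/[(2)·(1)·(-1)·(-2)] = 45
L_3(6) = (6)·(5)·(4)·(2)/[(3)·(2)·(1)·(-1)] = -40
L_4(6) = (6)·(5)·(4)·(3)/[(4)·(3)·(2)·(1)] = 15
Sum: (-6)·(5) + 5·(-24) + (-9)·(45) + 5·(-40) + 9·(15) = -620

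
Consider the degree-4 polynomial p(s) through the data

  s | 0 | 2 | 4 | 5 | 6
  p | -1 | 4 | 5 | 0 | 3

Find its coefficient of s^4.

Build the Lagrange basis polynomials:
L_0(s) = (s - 2)(s - 4)(s - 5)(s - 6) / [240] = (1/240)s^4 - (17/240)s^3 + (13/30)s^2 - (67/60)s + 1
L_1(s) = s(s - 4)(s - 5)(s - 6) / [-48] = -(1/48)s^4 + (5/16)s^3 - (37/24)s^2 + (5/2)s
L_2(s) = s(s - 2)(s - 5)(s - 6) / [16] = (1/16)s^4 - (13/16)s^3 + (13/4)s^2 - (15/4)s
L_3(s) = s(s - 2)(s - 4)(s - 6) / [-15] = -(1/15)s^4 + (4/5)s^3 - (44/15)s^2 + (16/5)s
L_4(s) = s(s - 2)(s - 4)(s - 5) / [48] = (1/48)s^4 - (11/48)s^3 + (19/24)s^2 - (5/6)s
p(s) = (-1)·L_0 + 4·L_1 + 5·L_2 + 0·L_3 + 3·L_4
Only the coefficient of s^4 is needed; take it from each L_i and combine:
(-1)·(1/240) + 4·(-1/48) + 5·(1/16) + 0·(-1/15) + 3·(1/48) = 23/80

23/80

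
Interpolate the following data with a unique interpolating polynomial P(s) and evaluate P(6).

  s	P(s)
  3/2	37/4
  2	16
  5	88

124

L_0(6) = (4)·(1)/[(-1/2)·(-7/2)] = 16/7
L_1(6) = (9/2)·(1)/[(1/2)·(-3)] = -3
L_2(6) = (9/2)·(4)/[(7/2)·(3)] = 12/7
Sum: 37/4·(16/7) + 16·(-3) + 88·(12/7) = 124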